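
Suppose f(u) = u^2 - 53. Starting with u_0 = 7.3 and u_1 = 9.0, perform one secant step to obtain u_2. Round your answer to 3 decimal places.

7.282

f(7.3) = 0.29000, f(9.0) = 28.00000
u_2 = 9.00000 − 28.00000·(9.00000 − 7.30000) / (28.00000 − 0.29000) = 9.00000 − (47.60000)/(27.71000) = 7.28221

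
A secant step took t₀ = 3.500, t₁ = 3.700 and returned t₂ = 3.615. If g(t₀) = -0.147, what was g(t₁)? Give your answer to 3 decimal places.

0.109

The secant line through (3.500, -0.147) and (3.700, g(t₁)) crosses zero at t₂ = 3.615.
So (3.500, -0.147), (3.700, g(t₁)), (3.615, 0) are collinear:
g(t₁) = -0.147 · (3.700 − 3.615) / (3.500 − 3.615) = -0.147 · (0.08500)/(-0.11500) = 0.10865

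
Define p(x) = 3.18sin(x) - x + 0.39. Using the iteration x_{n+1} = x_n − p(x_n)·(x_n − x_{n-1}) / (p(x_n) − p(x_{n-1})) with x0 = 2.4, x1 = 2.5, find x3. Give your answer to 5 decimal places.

p(2.4) = 0.1379729, p(2.5) = -0.2068586
x2 = 2.5000000 − (-0.2068586)·(2.5000000 − 2.4000000) / (-0.2068586 − 0.1379729) = 2.5000000 − (-0.0206859)/(-0.3448315) = 2.4400117
p(2.4400117) = 0.0024432
x3 = 2.4400117 − 0.0024432·(2.4400117 − 2.5000000) / (0.0024432 − (-0.2068586)) = 2.4400117 − (-0.0001466)/(0.2093018) = 2.4407119

2.44071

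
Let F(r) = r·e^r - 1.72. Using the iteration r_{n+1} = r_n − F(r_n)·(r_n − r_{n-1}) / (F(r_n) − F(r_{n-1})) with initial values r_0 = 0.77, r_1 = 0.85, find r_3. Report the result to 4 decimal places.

0.7847

F(0.77) = -0.056980, F(0.85) = 0.268700
r_2 = 0.850000 − 0.268700·(0.850000 − 0.770000) / (0.268700 − (-0.056980)) = 0.850000 − (0.021496)/(0.325680) = 0.783997
F(0.783997) = -0.002884
r_3 = 0.783997 − (-0.002884)·(0.783997 − 0.850000) / (-0.002884 − 0.268700) = 0.783997 − (0.000190)/(-0.271584) = 0.784698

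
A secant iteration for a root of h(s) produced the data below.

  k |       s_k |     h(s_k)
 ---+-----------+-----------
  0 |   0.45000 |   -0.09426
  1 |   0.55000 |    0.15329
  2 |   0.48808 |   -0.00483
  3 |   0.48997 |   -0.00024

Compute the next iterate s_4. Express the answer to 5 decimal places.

s_4 = 0.48997 − (-0.00024)·(0.48997 − 0.48808) / (-0.00024 − (-0.00483))
   = 0.48997 − (-0.0000005)/(0.0045900) = 0.4900688

0.49007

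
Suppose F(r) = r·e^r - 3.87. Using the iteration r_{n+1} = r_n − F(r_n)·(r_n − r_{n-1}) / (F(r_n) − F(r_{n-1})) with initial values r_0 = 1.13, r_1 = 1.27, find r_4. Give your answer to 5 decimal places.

1.18419

F(1.13) = -0.3719082, F(1.27) = 0.6522828
r_2 = 1.2700000 − 0.6522828·(1.2700000 − 1.1300000) / (0.6522828 − (-0.3719082)) = 1.2700000 − (0.0913196)/(1.0241909) = 1.1808373
F(1.1808373) = -0.0238943
r_3 = 1.1808373 − (-0.0238943)·(1.1808373 − 1.2700000) / (-0.0238943 − 0.6522828) = 1.1808373 − (0.0021305)/(-0.6761770) = 1.1839881
F(1.1839881) = -0.0014622
r_4 = 1.1839881 − (-0.0014622)·(1.1839881 − 1.1808373) / (-0.0014622 − (-0.0238943)) = 1.1839881 − (-0.0000046)/(0.0224320) = 1.1841935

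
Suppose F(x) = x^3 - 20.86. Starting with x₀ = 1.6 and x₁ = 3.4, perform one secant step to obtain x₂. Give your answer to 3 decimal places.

2.457

F(1.6) = -16.76400, F(3.4) = 18.44400
x₂ = 3.40000 − 18.44400·(3.40000 − 1.60000) / (18.44400 − (-16.76400)) = 3.40000 − (33.19920)/(35.20800) = 2.45706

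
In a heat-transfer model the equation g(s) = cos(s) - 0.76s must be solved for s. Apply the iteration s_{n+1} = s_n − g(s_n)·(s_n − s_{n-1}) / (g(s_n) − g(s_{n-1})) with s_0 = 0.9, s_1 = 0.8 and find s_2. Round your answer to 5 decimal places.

g(0.9) = -0.0623900, g(0.8) = 0.0887067
s_2 = 0.8000000 − 0.0887067·(0.8000000 − 0.9000000) / (0.0887067 − (-0.0623900)) = 0.8000000 − (-0.0088707)/(0.1510967) = 0.8587086

0.85871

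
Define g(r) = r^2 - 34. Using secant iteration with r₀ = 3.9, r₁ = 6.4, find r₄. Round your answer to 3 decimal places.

5.831

g(3.9) = -18.79000, g(6.4) = 6.96000
r₂ = 6.40000 − 6.96000·(6.40000 − 3.90000) / (6.96000 − (-18.79000)) = 6.40000 − (17.40000)/(25.75000) = 5.72427
g(5.72427) = -1.23271
r₃ = 5.72427 − (-1.23271)·(5.72427 − 6.40000) / (-1.23271 − 6.96000) = 5.72427 − (0.83298)/(-8.19271) = 5.82594
g(5.82594) = -0.05837
r₄ = 5.82594 − (-0.05837)·(5.82594 − 5.72427) / (-0.05837 − (-1.23271)) = 5.82594 − (-0.00593)/(1.17435) = 5.83100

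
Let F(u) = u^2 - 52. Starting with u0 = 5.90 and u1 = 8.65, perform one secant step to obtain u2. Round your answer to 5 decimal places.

7.08144

F(5.90) = -17.1900000, F(8.65) = 22.8225000
u2 = 8.6500000 − 22.8225000·(8.6500000 − 5.9000000) / (22.8225000 − (-17.1900000)) = 8.6500000 − (62.7618750)/(40.0125000) = 7.0814433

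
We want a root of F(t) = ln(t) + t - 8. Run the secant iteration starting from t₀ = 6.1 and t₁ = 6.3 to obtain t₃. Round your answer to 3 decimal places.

F(6.1) = -0.09171, F(6.3) = 0.14055
t₂ = 6.30000 − 0.14055·(6.30000 − 6.10000) / (0.14055 − (-0.09171)) = 6.30000 − (0.02811)/(0.23226) = 6.17897
F(6.17897) = 0.00012
t₃ = 6.17897 − 0.00012·(6.17897 − 6.30000) / (0.00012 − 0.14055) = 6.17897 − (-0.00002)/(-0.14043) = 6.17887

6.179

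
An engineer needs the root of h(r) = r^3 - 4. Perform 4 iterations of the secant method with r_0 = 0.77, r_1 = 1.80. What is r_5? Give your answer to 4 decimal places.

h(0.77) = -3.543467, h(1.80) = 1.832000
r_2 = 1.800000 − 1.832000·(1.800000 − 0.770000) / (1.832000 − (-3.543467)) = 1.800000 − (1.886960)/(5.375467) = 1.448968
h(1.448968) = -0.957879
r_3 = 1.448968 − (-0.957879)·(1.448968 − 1.800000) / (-0.957879 − 1.832000) = 1.448968 − (0.336246)/(-2.789879) = 1.569492
h(1.569492) = -0.133865
r_4 = 1.569492 − (-0.133865)·(1.569492 − 1.448968) / (-0.133865 − (-0.957879)) = 1.569492 − (-0.016134)/(0.824014) = 1.589071
h(1.589071) = 0.012639
r_5 = 1.589071 − 0.012639·(1.589071 − 1.569492) / (0.012639 − (-0.133865)) = 1.589071 − (0.000247)/(0.146504) = 1.587382

1.5874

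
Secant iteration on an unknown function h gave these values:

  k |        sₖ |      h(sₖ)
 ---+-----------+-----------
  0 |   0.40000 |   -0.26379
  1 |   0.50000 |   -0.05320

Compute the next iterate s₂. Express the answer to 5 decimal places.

0.52526

s₂ = 0.50000 − (-0.05320)·(0.50000 − 0.40000) / (-0.05320 − (-0.26379))
   = 0.50000 − (-0.0053200)/(0.2105900) = 0.5252624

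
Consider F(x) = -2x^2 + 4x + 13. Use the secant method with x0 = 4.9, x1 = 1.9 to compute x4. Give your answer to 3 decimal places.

F(4.9) = -15.42000, F(1.9) = 13.38000
x2 = 1.90000 − 13.38000·(1.90000 − 4.90000) / (13.38000 − (-15.42000)) = 1.90000 − (-40.14000)/(28.80000) = 3.29375
F(3.29375) = 4.47742
x3 = 3.29375 − 4.47742·(3.29375 − 1.90000) / (4.47742 − 13.38000) = 3.29375 − (6.24041)/(-8.90258) = 3.99472
F(3.99472) = -2.93665
x4 = 3.99472 − (-2.93665)·(3.99472 − 3.29375) / (-2.93665 − 4.47742) = 3.99472 − (-2.05849)/(-7.41407) = 3.71707

3.717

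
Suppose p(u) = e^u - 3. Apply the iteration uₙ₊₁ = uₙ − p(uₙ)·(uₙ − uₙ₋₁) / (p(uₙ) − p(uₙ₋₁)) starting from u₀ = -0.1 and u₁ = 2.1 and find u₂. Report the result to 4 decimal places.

p(-0.1) = -2.095163, p(2.1) = 5.166170
u₂ = 2.100000 − 5.166170·(2.100000 − (-0.100000)) / (5.166170 − (-2.095163)) = 2.100000 − (11.365574)/(7.261332) = 0.534781

0.5348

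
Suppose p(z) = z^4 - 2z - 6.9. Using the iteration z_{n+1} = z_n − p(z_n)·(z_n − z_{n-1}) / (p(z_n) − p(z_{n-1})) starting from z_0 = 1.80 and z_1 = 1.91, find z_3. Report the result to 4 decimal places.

1.8001

p(1.80) = -0.002400, p(1.91) = 2.588634
z_2 = 1.910000 − 2.588634·(1.910000 − 1.800000) / (2.588634 − (-0.002400)) = 1.910000 − (0.284750)/(2.591034) = 1.800102
p(1.800102) = -0.000227
z_3 = 1.800102 − (-0.000227)·(1.800102 − 1.910000) / (-0.000227 − 2.588634) = 1.800102 − (0.000025)/(-2.588860) = 1.800112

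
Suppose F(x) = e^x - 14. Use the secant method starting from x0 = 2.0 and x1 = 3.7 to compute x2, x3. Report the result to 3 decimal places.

2.340, 2.504

F(2.0) = -6.61094, F(3.7) = 26.44730
x2 = 3.70000 − 26.44730·(3.70000 − 2.00000) / (26.44730 − (-6.61094)) = 3.70000 − (44.96042)/(33.05825) = 2.33996
F(2.33996) = -3.61914
x3 = 2.33996 − (-3.61914)·(2.33996 − 3.70000) / (-3.61914 − 26.44730) = 2.33996 − (4.92216)/(-30.06644) = 2.50367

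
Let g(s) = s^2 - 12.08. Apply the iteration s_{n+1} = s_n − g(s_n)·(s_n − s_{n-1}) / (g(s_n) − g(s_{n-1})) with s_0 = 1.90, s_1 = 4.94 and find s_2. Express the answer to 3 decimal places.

3.138

g(1.90) = -8.47000, g(4.94) = 12.32360
s_2 = 4.94000 − 12.32360·(4.94000 − 1.90000) / (12.32360 − (-8.47000)) = 4.94000 − (37.46374)/(20.79360) = 3.13830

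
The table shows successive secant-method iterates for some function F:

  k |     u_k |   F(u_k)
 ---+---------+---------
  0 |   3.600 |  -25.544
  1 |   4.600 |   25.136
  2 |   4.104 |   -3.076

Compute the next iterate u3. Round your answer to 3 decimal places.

u3 = 4.104 − (-3.076)·(4.104 − 4.600) / (-3.076 − 25.136)
   = 4.104 − (1.52570)/(-28.21200) = 4.15808

4.158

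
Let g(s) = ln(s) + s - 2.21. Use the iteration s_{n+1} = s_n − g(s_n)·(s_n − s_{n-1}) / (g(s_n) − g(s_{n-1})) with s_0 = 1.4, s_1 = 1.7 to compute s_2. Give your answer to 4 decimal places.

g(1.4) = -0.473528, g(1.7) = 0.020628
s_2 = 1.700000 − 0.020628·(1.700000 − 1.400000) / (0.020628 − (-0.473528)) = 1.700000 − (0.006188)/(0.494156) = 1.687477

1.6875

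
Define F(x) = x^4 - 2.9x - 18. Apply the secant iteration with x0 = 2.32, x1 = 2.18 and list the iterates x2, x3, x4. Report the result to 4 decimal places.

2.2207, 2.2237, 2.2236

F(2.32) = 4.242230, F(2.18) = -1.736694
x2 = 2.180000 − (-1.736694)·(2.180000 − 2.320000) / (-1.736694 − 4.242230) = 2.180000 − (0.243137)/(-5.978924) = 2.220666
F(2.220666) = -0.121657
x3 = 2.220666 − (-0.121657)·(2.220666 − 2.180000) / (-0.121657 − (-1.736694)) = 2.220666 − (-0.004947)/(1.615038) = 2.223729
F(2.223729) = 0.003919
x4 = 2.223729 − 0.003919·(2.223729 − 2.220666) / (0.003919 − (-0.121657)) = 2.223729 − (0.000012)/(0.125575) = 2.223633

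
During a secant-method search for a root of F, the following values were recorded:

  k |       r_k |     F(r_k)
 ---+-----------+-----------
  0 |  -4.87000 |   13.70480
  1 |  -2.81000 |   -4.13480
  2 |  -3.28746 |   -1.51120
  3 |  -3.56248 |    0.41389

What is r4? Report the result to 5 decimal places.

r4 = -3.56248 − 0.41389·(-3.56248 − (-3.28746)) / (0.41389 − (-1.51120))
   = -3.56248 − (-0.1138280)/(1.9250900) = -3.5033513

-3.50335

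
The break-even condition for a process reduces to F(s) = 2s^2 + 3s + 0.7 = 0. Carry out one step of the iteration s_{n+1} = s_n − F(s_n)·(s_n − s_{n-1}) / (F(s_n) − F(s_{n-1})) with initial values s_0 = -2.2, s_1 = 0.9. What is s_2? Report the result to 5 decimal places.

-11.65000

F(-2.2) = 3.7800000, F(0.9) = 5.0200000
s_2 = 0.9000000 − 5.0200000·(0.9000000 − (-2.2000000)) / (5.0200000 − 3.7800000) = 0.9000000 − (15.5620000)/(1.2400000) = -11.6500000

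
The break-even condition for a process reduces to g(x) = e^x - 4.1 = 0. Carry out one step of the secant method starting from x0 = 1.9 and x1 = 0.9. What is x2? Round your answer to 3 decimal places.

1.288

g(1.9) = 2.58589, g(0.9) = -1.64040
x2 = 0.90000 − (-1.64040)·(0.90000 − 1.90000) / (-1.64040 − 2.58589) = 0.90000 − (1.64040)/(-4.22629) = 1.28814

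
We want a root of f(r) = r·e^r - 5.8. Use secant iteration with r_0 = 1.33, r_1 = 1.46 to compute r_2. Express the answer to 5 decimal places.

1.40970

f(1.33) = -0.7712123, f(1.46) = 0.4867009
r_2 = 1.4600000 − 0.4867009·(1.4600000 − 1.3300000) / (0.4867009 − (-0.7712123)) = 1.4600000 − (0.0632711)/(1.2579132) = 1.4097015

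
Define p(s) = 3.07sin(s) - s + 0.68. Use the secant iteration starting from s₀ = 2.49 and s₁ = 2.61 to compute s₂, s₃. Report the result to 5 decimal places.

p(2.49) = 0.0518123, p(2.61) = -0.3737960
s₂ = 2.6100000 − (-0.3737960)·(2.6100000 − 2.4900000) / (-0.3737960 − 0.0518123) = 2.6100000 − (-0.0448555)/(-0.4256083) = 2.5046085
p(2.5046085) = 0.0013470
s₃ = 2.5046085 − 0.0013470·(2.5046085 − 2.6100000) / (0.0013470 − (-0.3737960)) = 2.5046085 − (-0.0001420)/(0.3751430) = 2.5049869

2.50461, 2.50499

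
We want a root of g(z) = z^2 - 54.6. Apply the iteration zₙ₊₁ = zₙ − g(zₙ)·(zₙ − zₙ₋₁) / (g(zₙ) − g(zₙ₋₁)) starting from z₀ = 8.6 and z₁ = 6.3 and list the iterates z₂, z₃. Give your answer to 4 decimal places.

7.3007, 7.3963

g(8.6) = 19.360000, g(6.3) = -14.910000
z₂ = 6.300000 − (-14.910000)·(6.300000 − 8.600000) / (-14.910000 − 19.360000) = 6.300000 − (34.293000)/(-34.270000) = 7.300671
g(7.300671) = -1.300201
z₃ = 7.300671 − (-1.300201)·(7.300671 − 6.300000) / (-1.300201 − (-14.910000)) = 7.300671 − (-1.301074)/(13.609799) = 7.396269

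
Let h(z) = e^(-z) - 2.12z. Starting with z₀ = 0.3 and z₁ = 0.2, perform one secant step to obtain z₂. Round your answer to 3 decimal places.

h(0.3) = 0.10482, h(0.2) = 0.39473
z₂ = 0.20000 − 0.39473·(0.20000 − 0.30000) / (0.39473 − 0.10482) = 0.20000 − (-0.03947)/(0.28991) = 0.33616

0.336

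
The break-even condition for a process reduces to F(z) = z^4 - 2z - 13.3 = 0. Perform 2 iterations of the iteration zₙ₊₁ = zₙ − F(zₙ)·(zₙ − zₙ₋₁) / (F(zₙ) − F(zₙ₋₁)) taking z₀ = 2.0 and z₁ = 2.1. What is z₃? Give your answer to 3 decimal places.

F(2.0) = -1.30000, F(2.1) = 1.94810
z₂ = 2.10000 − 1.94810·(2.10000 − 2.00000) / (1.94810 − (-1.30000)) = 2.10000 − (0.19481)/(3.24810) = 2.04002
F(2.04002) = -0.06034
z₃ = 2.04002 − (-0.06034)·(2.04002 − 2.10000) / (-0.06034 − 1.94810) = 2.04002 − (0.00362)/(-2.00844) = 2.04183

2.042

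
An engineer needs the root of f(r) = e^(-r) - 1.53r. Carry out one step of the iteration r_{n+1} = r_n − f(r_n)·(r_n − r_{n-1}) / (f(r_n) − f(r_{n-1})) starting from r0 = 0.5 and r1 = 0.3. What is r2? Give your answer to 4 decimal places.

f(0.5) = -0.158469, f(0.3) = 0.281818
r2 = 0.300000 − 0.281818·(0.300000 − 0.500000) / (0.281818 − (-0.158469)) = 0.300000 − (-0.056364)/(0.440288) = 0.428016

0.4280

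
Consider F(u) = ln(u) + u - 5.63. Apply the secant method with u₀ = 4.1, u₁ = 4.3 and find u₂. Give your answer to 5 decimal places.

4.19612

F(4.1) = -0.1190130, F(4.3) = 0.1286150
u₂ = 4.3000000 − 0.1286150·(4.3000000 − 4.1000000) / (0.1286150 − (-0.1190130)) = 4.3000000 − (0.0257230)/(0.2476280) = 4.1961224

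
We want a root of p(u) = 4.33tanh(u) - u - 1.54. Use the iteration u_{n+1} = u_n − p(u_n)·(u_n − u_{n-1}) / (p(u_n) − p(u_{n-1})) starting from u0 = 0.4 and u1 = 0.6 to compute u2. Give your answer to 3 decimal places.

p(0.4) = -0.29482, p(0.6) = 0.18542
u2 = 0.60000 − 0.18542·(0.60000 − 0.40000) / (0.18542 − (-0.29482)) = 0.60000 − (0.03708)/(0.48025) = 0.52278

0.523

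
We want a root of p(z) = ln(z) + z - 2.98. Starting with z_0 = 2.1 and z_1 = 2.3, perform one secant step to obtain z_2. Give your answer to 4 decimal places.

2.1949

p(2.1) = -0.138063, p(2.3) = 0.152909
z_2 = 2.300000 − 0.152909·(2.300000 − 2.100000) / (0.152909 − (-0.138063)) = 2.300000 − (0.030582)/(0.290972) = 2.194898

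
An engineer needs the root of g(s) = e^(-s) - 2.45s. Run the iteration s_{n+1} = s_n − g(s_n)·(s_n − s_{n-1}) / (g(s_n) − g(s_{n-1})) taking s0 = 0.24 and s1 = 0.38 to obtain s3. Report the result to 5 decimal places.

0.30182

g(0.24) = 0.1986279, g(0.38) = -0.2471386
s2 = 0.3800000 − (-0.2471386)·(0.3800000 − 0.2400000) / (-0.2471386 − 0.1986279) = 0.3800000 − (-0.0345994)/(-0.4457665) = 0.3023822
g(0.3023822) = -0.0017809
s3 = 0.3023822 − (-0.0017809)·(0.3023822 − 0.3800000) / (-0.0017809 − (-0.2471386)) = 0.3023822 − (0.0001382)/(0.2453577) = 0.3018188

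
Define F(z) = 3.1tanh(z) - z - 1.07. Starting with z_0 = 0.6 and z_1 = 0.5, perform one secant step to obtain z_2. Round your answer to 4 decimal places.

0.6039

F(0.6) = -0.005146, F(0.5) = -0.137437
z_2 = 0.500000 − (-0.137437)·(0.500000 − 0.600000) / (-0.137437 − (-0.005146)) = 0.500000 − (0.013744)/(-0.132290) = 0.603890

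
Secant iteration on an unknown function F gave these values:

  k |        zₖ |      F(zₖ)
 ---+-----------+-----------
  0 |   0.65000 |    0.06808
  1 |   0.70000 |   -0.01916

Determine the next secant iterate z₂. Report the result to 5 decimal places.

z₂ = 0.70000 − (-0.01916)·(0.70000 − 0.65000) / (-0.01916 − 0.06808)
   = 0.70000 − (-0.0009580)/(-0.0872400) = 0.6890188

0.68902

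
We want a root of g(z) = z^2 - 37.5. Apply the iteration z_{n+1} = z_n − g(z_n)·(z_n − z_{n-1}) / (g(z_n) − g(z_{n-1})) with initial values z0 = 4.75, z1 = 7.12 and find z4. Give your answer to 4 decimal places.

6.1238

g(4.75) = -14.937500, g(7.12) = 13.194400
z2 = 7.120000 − 13.194400·(7.120000 − 4.750000) / (13.194400 − (-14.937500)) = 7.120000 − (31.270728)/(28.131900) = 6.008425
g(6.008425) = -1.398834
z3 = 6.008425 − (-1.398834)·(6.008425 − 7.120000) / (-1.398834 − 13.194400) = 6.008425 − (1.554909)/(-14.593234) = 6.114975
g(6.114975) = -0.107085
z4 = 6.114975 − (-0.107085)·(6.114975 − 6.008425) / (-0.107085 − (-1.398834)) = 6.114975 − (-0.011410)/(1.291748) = 6.123808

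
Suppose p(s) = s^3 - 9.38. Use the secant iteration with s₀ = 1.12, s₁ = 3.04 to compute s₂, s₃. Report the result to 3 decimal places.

p(1.12) = -7.97507, p(3.04) = 18.71446
s₂ = 3.04000 − 18.71446·(3.04000 − 1.12000) / (18.71446 − (-7.97507)) = 3.04000 − (35.93177)/(26.68954) = 1.69371
p(1.69371) = -4.52131
s₃ = 1.69371 − (-4.52131)·(1.69371 − 3.04000) / (-4.52131 − 18.71446) = 1.69371 − (6.08697)/(-23.23577) = 1.95568

1.694, 1.956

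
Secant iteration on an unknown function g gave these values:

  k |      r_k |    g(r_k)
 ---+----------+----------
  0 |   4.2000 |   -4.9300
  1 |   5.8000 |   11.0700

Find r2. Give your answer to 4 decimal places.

4.6930

r2 = 5.8000 − 11.0700·(5.8000 − 4.2000) / (11.0700 − (-4.9300))
   = 5.8000 − (17.712000)/(16.000000) = 4.693000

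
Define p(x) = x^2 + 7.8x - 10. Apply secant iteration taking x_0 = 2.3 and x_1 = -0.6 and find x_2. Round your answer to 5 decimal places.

0.90737

p(2.3) = 13.2300000, p(-0.6) = -14.3200000
x_2 = -0.6000000 − (-14.3200000)·(-0.6000000 − 2.3000000) / (-14.3200000 − 13.2300000) = -0.6000000 − (41.5280000)/(-27.5500000) = 0.9073684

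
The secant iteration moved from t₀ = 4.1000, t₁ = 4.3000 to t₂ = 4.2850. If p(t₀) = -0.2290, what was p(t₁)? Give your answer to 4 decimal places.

The secant line through (4.1000, -0.2290) and (4.3000, p(t₁)) crosses zero at t₂ = 4.2850.
So (4.1000, -0.2290), (4.3000, p(t₁)), (4.2850, 0) are collinear:
p(t₁) = -0.2290 · (4.3000 − 4.2850) / (4.1000 − 4.2850) = -0.2290 · (0.015000)/(-0.185000) = 0.018568

0.0186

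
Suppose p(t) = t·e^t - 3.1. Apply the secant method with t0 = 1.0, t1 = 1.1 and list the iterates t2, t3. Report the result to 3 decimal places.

1.065, 1.067

p(1.0) = -0.38172, p(1.1) = 0.20458
t2 = 1.10000 − 0.20458·(1.10000 − 1.00000) / (0.20458 − (-0.38172)) = 1.10000 − (0.02046)/(0.58630) = 1.06511
p(1.06511) = -0.00997
t3 = 1.06511 − (-0.00997)·(1.06511 − 1.10000) / (-0.00997 − 0.20458) = 1.06511 − (0.00035)/(-0.21455) = 1.06673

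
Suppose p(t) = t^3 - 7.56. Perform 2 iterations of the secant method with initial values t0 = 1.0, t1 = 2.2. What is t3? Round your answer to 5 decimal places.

p(1.0) = -6.5600000, p(2.2) = 3.0880000
t2 = 2.2000000 − 3.0880000·(2.2000000 − 1.0000000) / (3.0880000 − (-6.5600000)) = 2.2000000 − (3.7056000)/(9.6480000) = 1.8159204
p(1.8159204) = -1.5718810
t3 = 1.8159204 − (-1.5718810)·(1.8159204 − 2.2000000) / (-1.5718810 − 3.0880000) = 1.8159204 − (0.6037274)/(-4.6598810) = 1.9454789

1.94548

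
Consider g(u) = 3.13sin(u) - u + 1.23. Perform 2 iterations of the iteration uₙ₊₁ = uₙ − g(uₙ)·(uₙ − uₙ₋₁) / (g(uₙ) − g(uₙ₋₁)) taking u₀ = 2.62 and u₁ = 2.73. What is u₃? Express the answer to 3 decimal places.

2.665

g(2.62) = 0.16956, g(2.73) = -0.24778
u₂ = 2.73000 − (-0.24778)·(2.73000 − 2.62000) / (-0.24778 − 0.16956) = 2.73000 − (-0.02726)/(-0.41734) = 2.66469
g(2.66469) = 0.00207
u₃ = 2.66469 − 0.00207·(2.66469 − 2.73000) / (0.00207 − (-0.24778)) = 2.66469 − (-0.00014)/(0.24985) = 2.66523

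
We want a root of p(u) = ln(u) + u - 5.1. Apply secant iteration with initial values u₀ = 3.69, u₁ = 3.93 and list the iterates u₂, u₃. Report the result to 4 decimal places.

3.7727, 3.7723

p(3.69) = -0.104374, p(3.93) = 0.198639
u₂ = 3.930000 − 0.198639·(3.930000 − 3.690000) / (0.198639 − (-0.104374)) = 3.930000 − (0.047673)/(0.303013) = 3.772669
p(3.772669) = 0.000451
u₃ = 3.772669 − 0.000451·(3.772669 − 3.930000) / (0.000451 − 0.198639) = 3.772669 − (-0.000071)/(-0.198188) = 3.772310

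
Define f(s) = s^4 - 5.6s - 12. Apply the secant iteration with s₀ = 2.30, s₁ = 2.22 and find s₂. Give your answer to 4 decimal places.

2.2235

f(2.30) = 3.104100, f(2.22) = -0.142873
s₂ = 2.220000 − (-0.142873)·(2.220000 − 2.300000) / (-0.142873 − 3.104100) = 2.220000 − (0.011430)/(-3.246973) = 2.223520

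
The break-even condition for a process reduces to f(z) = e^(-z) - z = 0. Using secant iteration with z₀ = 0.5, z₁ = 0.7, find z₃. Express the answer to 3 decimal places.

f(0.5) = 0.10653, f(0.7) = -0.20341
z₂ = 0.70000 − (-0.20341)·(0.70000 − 0.50000) / (-0.20341 − 0.10653) = 0.70000 − (-0.04068)/(-0.30995) = 0.56874
f(0.56874) = -0.00250
z₃ = 0.56874 − (-0.00250)·(0.56874 − 0.70000) / (-0.00250 − (-0.20341)) = 0.56874 − (0.00033)/(0.20091) = 0.56711

0.567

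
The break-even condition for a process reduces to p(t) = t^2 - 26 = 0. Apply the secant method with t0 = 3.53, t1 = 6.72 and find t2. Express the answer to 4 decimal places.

p(3.53) = -13.539100, p(6.72) = 19.158400
t2 = 6.720000 − 19.158400·(6.720000 − 3.530000) / (19.158400 − (-13.539100)) = 6.720000 − (61.115296)/(32.697500) = 4.850888

4.8509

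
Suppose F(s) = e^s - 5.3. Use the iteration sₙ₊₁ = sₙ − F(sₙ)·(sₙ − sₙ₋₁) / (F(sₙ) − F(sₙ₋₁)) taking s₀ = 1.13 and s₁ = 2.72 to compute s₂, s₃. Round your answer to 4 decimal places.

1.4200, 1.5569

F(1.13) = -2.204343, F(2.72) = 9.880322
s₂ = 2.720000 − 9.880322·(2.720000 − 1.130000) / (9.880322 − (-2.204343)) = 2.720000 − (15.709712)/(12.084666) = 1.420029
F(1.420029) = -1.162759
s₃ = 1.420029 − (-1.162759)·(1.420029 − 2.720000) / (-1.162759 − 9.880322) = 1.420029 − (1.511552)/(-11.043081) = 1.556907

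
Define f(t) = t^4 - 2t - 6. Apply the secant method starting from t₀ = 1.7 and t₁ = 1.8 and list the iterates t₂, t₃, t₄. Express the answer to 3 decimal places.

f(1.7) = -1.04790, f(1.8) = 0.89760
t₂ = 1.80000 − 0.89760·(1.80000 − 1.70000) / (0.89760 − (-1.04790)) = 1.80000 − (0.08976)/(1.94550) = 1.75386
f(1.75386) = -0.04574
t₃ = 1.75386 − (-0.04574)·(1.75386 − 1.80000) / (-0.04574 − 0.89760) = 1.75386 − (0.00211)/(-0.94334) = 1.75610
f(1.75610) = -0.00185
t₄ = 1.75610 − (-0.00185)·(1.75610 − 1.75386) / (-0.00185 − (-0.04574)) = 1.75610 − (0.00000)/(0.04389) = 1.75619

1.754, 1.756, 1.756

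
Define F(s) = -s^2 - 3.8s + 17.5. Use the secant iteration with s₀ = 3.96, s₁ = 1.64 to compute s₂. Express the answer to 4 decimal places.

F(3.96) = -13.229600, F(1.64) = 8.578400
s₂ = 1.640000 − 8.578400·(1.640000 − 3.960000) / (8.578400 − (-13.229600)) = 1.640000 − (-19.901888)/(21.808000) = 2.552596

2.5526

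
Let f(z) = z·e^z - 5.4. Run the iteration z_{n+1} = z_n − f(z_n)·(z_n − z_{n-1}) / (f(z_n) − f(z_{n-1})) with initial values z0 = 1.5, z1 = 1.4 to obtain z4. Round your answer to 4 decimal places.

1.3709

f(1.5) = 1.322534, f(1.4) = 0.277280
z2 = 1.400000 − 0.277280·(1.400000 − 1.500000) / (0.277280 − 1.322534) = 1.400000 − (-0.027728)/(-1.045254) = 1.373472
f(1.373472) = 0.023898
z3 = 1.373472 − 0.023898·(1.373472 − 1.400000) / (0.023898 − 0.277280) = 1.373472 − (-0.000634)/(-0.253382) = 1.370971
f(1.370971) = 0.000489
z4 = 1.370971 − 0.000489·(1.370971 − 1.373472) / (0.000489 − 0.023898) = 1.370971 − (-0.000001)/(-0.023409) = 1.370918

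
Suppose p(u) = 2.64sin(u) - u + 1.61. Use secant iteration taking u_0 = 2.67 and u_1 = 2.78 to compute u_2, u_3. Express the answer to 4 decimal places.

2.7108, 2.7113

p(2.67) = 0.139367, p(2.78) = -0.236062
u_2 = 2.780000 − (-0.236062)·(2.780000 − 2.670000) / (-0.236062 − 0.139367) = 2.780000 − (-0.025967)/(-0.375429) = 2.710834
p(2.710834) = 0.001524
u_3 = 2.710834 − 0.001524·(2.710834 − 2.780000) / (0.001524 − (-0.236062)) = 2.710834 − (-0.000105)/(0.237586) = 2.711278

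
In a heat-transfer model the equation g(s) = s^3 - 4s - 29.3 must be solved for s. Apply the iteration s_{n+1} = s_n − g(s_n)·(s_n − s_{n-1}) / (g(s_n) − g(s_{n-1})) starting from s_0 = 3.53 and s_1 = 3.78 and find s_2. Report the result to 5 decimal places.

g(3.53) = 0.5669770, g(3.78) = 9.5901520
s_2 = 3.7800000 − 9.5901520·(3.7800000 − 3.5300000) / (9.5901520 − 0.5669770) = 3.7800000 − (2.3975380)/(9.0231750) = 3.5142911

3.51429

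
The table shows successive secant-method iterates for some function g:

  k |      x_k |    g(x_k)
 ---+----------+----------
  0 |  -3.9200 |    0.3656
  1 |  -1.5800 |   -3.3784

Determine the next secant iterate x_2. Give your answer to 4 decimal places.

-3.6915

x_2 = -1.5800 − (-3.3784)·(-1.5800 − (-3.9200)) / (-3.3784 − 0.3656)
   = -1.5800 − (-7.905456)/(-3.744000) = -3.691500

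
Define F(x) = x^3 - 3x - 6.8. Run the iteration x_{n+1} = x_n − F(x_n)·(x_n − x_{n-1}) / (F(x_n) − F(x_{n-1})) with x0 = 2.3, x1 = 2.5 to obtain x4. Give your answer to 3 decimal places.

F(2.3) = -1.53300, F(2.5) = 1.32500
x2 = 2.50000 − 1.32500·(2.50000 − 2.30000) / (1.32500 − (-1.53300)) = 2.50000 − (0.26500)/(2.85800) = 2.40728
F(2.40728) = -0.07169
x3 = 2.40728 − (-0.07169)·(2.40728 − 2.50000) / (-0.07169 − 1.32500) = 2.40728 − (0.00665)/(-1.39669) = 2.41204
F(2.41204) = -0.00306
x4 = 2.41204 − (-0.00306)·(2.41204 − 2.40728) / (-0.00306 − (-0.07169)) = 2.41204 − (-0.00001)/(0.06863) = 2.41225

2.412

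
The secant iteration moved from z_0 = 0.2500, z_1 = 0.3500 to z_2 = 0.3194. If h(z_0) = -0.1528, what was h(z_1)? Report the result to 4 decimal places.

0.0674

The secant line through (0.2500, -0.1528) and (0.3500, h(z_1)) crosses zero at z_2 = 0.3194.
So (0.2500, -0.1528), (0.3500, h(z_1)), (0.3194, 0) are collinear:
h(z_1) = -0.1528 · (0.3500 − 0.3194) / (0.2500 − 0.3194) = -0.1528 · (0.030600)/(-0.069400) = 0.067373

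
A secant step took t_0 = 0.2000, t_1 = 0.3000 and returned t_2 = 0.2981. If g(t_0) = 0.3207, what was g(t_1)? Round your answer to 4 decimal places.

-0.0062

The secant line through (0.2000, 0.3207) and (0.3000, g(t_1)) crosses zero at t_2 = 0.2981.
So (0.2000, 0.3207), (0.3000, g(t_1)), (0.2981, 0) are collinear:
g(t_1) = 0.3207 · (0.3000 − 0.2981) / (0.2000 − 0.2981) = 0.3207 · (0.001900)/(-0.098100) = -0.006211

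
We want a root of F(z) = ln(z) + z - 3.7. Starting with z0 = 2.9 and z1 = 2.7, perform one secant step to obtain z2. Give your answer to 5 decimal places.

F(2.9) = 0.2647107, F(2.7) = -0.0067482
z2 = 2.7000000 − (-0.0067482)·(2.7000000 − 2.9000000) / (-0.0067482 − 0.2647107) = 2.7000000 − (0.0013496)/(-0.2714590) = 2.7049718

2.70497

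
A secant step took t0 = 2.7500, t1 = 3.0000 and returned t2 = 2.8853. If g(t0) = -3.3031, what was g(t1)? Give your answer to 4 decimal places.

2.8002

The secant line through (2.7500, -3.3031) and (3.0000, g(t1)) crosses zero at t2 = 2.8853.
So (2.7500, -3.3031), (3.0000, g(t1)), (2.8853, 0) are collinear:
g(t1) = -3.3031 · (3.0000 − 2.8853) / (2.7500 − 2.8853) = -3.3031 · (0.114700)/(-0.135300) = 2.800189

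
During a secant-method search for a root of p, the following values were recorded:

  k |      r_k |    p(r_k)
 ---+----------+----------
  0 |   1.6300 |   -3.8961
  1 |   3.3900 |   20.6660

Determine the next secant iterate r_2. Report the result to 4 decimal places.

1.9092

r_2 = 3.3900 − 20.6660·(3.3900 − 1.6300) / (20.6660 − (-3.8961))
   = 3.3900 − (36.372160)/(24.562100) = 1.909175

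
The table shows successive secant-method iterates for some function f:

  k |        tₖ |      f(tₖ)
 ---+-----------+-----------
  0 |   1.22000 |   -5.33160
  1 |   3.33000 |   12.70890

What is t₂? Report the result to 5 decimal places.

t₂ = 3.33000 − 12.70890·(3.33000 − 1.22000) / (12.70890 − (-5.33160))
   = 3.33000 − (26.8157790)/(18.0405000) = 1.8435789

1.84358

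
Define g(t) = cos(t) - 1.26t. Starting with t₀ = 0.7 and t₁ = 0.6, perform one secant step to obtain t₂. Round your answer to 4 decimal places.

0.6372

g(0.7) = -0.117158, g(0.6) = 0.069336
t₂ = 0.600000 − 0.069336·(0.600000 − 0.700000) / (0.069336 − (-0.117158)) = 0.600000 − (-0.006934)/(0.186493) = 0.637179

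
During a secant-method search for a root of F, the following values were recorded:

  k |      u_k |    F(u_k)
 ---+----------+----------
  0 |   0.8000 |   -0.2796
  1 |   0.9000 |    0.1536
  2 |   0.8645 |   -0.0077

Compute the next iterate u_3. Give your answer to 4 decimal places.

u_3 = 0.8645 − (-0.0077)·(0.8645 − 0.9000) / (-0.0077 − 0.1536)
   = 0.8645 − (0.000273)/(-0.161300) = 0.866195

0.8662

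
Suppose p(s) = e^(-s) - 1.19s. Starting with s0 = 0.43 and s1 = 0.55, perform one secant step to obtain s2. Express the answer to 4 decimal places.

p(0.43) = 0.138809, p(0.55) = -0.077550
s2 = 0.550000 − (-0.077550)·(0.550000 − 0.430000) / (-0.077550 − 0.138809) = 0.550000 − (-0.009306)/(-0.216359) = 0.506988

0.5070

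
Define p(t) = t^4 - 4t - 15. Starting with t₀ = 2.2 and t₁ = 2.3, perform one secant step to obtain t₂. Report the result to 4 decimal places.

2.2090

p(2.2) = -0.374400, p(2.3) = 3.784100
t₂ = 2.300000 − 3.784100·(2.300000 − 2.200000) / (3.784100 − (-0.374400)) = 2.300000 − (0.378410)/(4.158500) = 2.209003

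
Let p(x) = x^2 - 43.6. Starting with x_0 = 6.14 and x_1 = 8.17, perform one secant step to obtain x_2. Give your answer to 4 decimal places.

p(6.14) = -5.900400, p(8.17) = 23.148900
x_2 = 8.170000 − 23.148900·(8.170000 − 6.140000) / (23.148900 − (-5.900400)) = 8.170000 − (46.992267)/(29.049300) = 6.552327

6.5523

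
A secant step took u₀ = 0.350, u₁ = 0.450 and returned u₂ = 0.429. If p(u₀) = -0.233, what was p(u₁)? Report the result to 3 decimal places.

0.062

The secant line through (0.350, -0.233) and (0.450, p(u₁)) crosses zero at u₂ = 0.429.
So (0.350, -0.233), (0.450, p(u₁)), (0.429, 0) are collinear:
p(u₁) = -0.233 · (0.450 − 0.429) / (0.350 − 0.429) = -0.233 · (0.02100)/(-0.07900) = 0.06194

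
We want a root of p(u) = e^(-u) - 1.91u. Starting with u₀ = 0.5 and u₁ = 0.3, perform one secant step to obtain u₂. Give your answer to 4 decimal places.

p(0.5) = -0.348469, p(0.3) = 0.167818
u₂ = 0.300000 − 0.167818·(0.300000 − 0.500000) / (0.167818 − (-0.348469)) = 0.300000 − (-0.033564)/(0.516288) = 0.365010

0.3650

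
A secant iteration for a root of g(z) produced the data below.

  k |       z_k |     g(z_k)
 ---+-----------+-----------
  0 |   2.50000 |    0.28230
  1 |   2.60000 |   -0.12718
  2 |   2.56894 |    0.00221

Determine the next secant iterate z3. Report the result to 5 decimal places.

z3 = 2.56894 − 0.00221·(2.56894 − 2.60000) / (0.00221 − (-0.12718))
   = 2.56894 − (-0.0000686)/(0.1293900) = 2.5694705

2.56947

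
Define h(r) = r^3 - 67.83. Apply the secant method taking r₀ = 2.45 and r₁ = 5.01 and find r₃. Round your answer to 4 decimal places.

h(2.45) = -53.123875, h(5.01) = 57.921501
r₂ = 5.010000 − 57.921501·(5.010000 − 2.450000) / (57.921501 − (-53.123875)) = 5.010000 − (148.279043)/(111.045376) = 3.674699
h(3.674699) = -18.209038
r₃ = 3.674699 − (-18.209038)·(3.674699 − 5.010000) / (-18.209038 − 57.921501) = 3.674699 − (24.314553)/(-76.130539) = 3.994078

3.9941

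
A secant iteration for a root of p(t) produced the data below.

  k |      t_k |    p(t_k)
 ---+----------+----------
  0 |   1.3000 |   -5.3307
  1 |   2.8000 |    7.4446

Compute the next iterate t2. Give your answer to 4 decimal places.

1.9259

t2 = 2.8000 − 7.4446·(2.8000 − 1.3000) / (7.4446 − (-5.3307))
   = 2.8000 − (11.166900)/(12.775300) = 1.925899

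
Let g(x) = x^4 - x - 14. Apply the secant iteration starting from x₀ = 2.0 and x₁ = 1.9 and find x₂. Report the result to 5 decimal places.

g(2.0) = 0.0000000, g(1.9) = -2.8679000
x₂ = 1.9000000 − (-2.8679000)·(1.9000000 − 2.0000000) / (-2.8679000 − 0.0000000) = 1.9000000 − (0.2867900)/(-2.8679000) = 2.0000000

2.00000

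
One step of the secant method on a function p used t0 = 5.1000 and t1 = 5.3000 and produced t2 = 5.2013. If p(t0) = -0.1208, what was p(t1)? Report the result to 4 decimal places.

0.1177

The secant line through (5.1000, -0.1208) and (5.3000, p(t1)) crosses zero at t2 = 5.2013.
So (5.1000, -0.1208), (5.3000, p(t1)), (5.2013, 0) are collinear:
p(t1) = -0.1208 · (5.3000 − 5.2013) / (5.1000 − 5.2013) = -0.1208 · (0.098700)/(-0.101300) = 0.117700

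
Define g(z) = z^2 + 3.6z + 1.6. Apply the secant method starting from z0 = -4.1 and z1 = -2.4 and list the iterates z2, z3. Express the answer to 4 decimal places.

g(-4.1) = 3.650000, g(-2.4) = -1.280000
z2 = -2.400000 − (-1.280000)·(-2.400000 − (-4.100000)) / (-1.280000 − 3.650000) = -2.400000 − (-2.176000)/(-4.930000) = -2.841379
g(-2.841379) = -0.555529
z3 = -2.841379 − (-0.555529)·(-2.841379 − (-2.400000)) / (-0.555529 − (-1.280000)) = -2.841379 − (0.245199)/(0.724471) = -3.179832

-2.8414, -3.1798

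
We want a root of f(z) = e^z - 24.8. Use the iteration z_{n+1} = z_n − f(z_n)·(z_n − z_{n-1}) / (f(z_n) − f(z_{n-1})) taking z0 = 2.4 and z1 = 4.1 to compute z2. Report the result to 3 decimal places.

f(2.4) = -13.77682, f(4.1) = 35.54029
z2 = 4.10000 − 35.54029·(4.10000 − 2.40000) / (35.54029 − (-13.77682)) = 4.10000 − (60.41849)/(49.31711) = 2.87490

2.875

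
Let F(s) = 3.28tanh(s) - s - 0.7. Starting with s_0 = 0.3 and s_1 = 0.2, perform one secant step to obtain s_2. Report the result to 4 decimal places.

0.3214

F(0.3) = -0.044495, F(0.2) = -0.252609
s_2 = 0.200000 − (-0.252609)·(0.200000 − 0.300000) / (-0.252609 − (-0.044495)) = 0.200000 − (0.025261)/(-0.208114) = 0.321380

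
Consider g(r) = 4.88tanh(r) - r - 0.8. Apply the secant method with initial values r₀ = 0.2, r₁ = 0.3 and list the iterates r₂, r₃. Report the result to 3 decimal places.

0.210, 0.210

g(0.2) = -0.03681, g(0.3) = 0.32161
r₂ = 0.30000 − 0.32161·(0.30000 − 0.20000) / (0.32161 − (-0.03681)) = 0.30000 − (0.03216)/(0.35841) = 0.21027
g(0.21027) = 0.00099
r₃ = 0.21027 − 0.00099·(0.21027 − 0.30000) / (0.00099 − 0.32161) = 0.21027 − (-0.00009)/(-0.32062) = 0.20999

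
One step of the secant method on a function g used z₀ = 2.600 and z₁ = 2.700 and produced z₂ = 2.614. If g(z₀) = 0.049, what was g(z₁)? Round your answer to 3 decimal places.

-0.301

The secant line through (2.600, 0.049) and (2.700, g(z₁)) crosses zero at z₂ = 2.614.
So (2.600, 0.049), (2.700, g(z₁)), (2.614, 0) are collinear:
g(z₁) = 0.049 · (2.700 − 2.614) / (2.600 − 2.614) = 0.049 · (0.08600)/(-0.01400) = -0.30100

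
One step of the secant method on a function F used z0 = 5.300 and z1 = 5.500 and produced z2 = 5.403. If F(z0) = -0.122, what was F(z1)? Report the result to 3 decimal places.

0.115

The secant line through (5.300, -0.122) and (5.500, F(z1)) crosses zero at z2 = 5.403.
So (5.300, -0.122), (5.500, F(z1)), (5.403, 0) are collinear:
F(z1) = -0.122 · (5.500 − 5.403) / (5.300 − 5.403) = -0.122 · (0.09700)/(-0.10300) = 0.11489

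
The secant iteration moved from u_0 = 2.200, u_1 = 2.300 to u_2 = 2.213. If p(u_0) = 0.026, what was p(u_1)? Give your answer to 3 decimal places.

The secant line through (2.200, 0.026) and (2.300, p(u_1)) crosses zero at u_2 = 2.213.
So (2.200, 0.026), (2.300, p(u_1)), (2.213, 0) are collinear:
p(u_1) = 0.026 · (2.300 − 2.213) / (2.200 − 2.213) = 0.026 · (0.08700)/(-0.01300) = -0.17400

-0.174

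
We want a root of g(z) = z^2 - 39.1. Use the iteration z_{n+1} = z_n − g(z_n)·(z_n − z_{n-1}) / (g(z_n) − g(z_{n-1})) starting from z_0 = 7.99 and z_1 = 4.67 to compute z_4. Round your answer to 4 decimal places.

6.2524

g(7.99) = 24.740100, g(4.67) = -17.291100
z_2 = 4.670000 − (-17.291100)·(4.670000 − 7.990000) / (-17.291100 − 24.740100) = 4.670000 − (57.406452)/(-42.031200) = 6.035806
g(6.035806) = -2.669050
z_3 = 6.035806 − (-2.669050)·(6.035806 − 4.670000) / (-2.669050 − (-17.291100)) = 6.035806 − (-3.645403)/(14.622050) = 6.285114
g(6.285114) = 0.402662
z_4 = 6.285114 − 0.402662·(6.285114 − 6.035806) / (0.402662 − (-2.669050)) = 6.285114 − (0.100387)/(3.071712) = 6.252433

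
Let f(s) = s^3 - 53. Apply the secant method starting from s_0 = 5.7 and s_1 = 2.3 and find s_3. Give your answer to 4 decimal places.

f(5.7) = 132.193000, f(2.3) = -40.833000
s_2 = 2.300000 − (-40.833000)·(2.300000 − 5.700000) / (-40.833000 − 132.193000) = 2.300000 − (138.832200)/(-173.026000) = 3.102378
f(3.102378) = -23.140399
s_3 = 3.102378 − (-23.140399)·(3.102378 − 2.300000) / (-23.140399 − (-40.833000)) = 3.102378 − (-18.567340)/(17.692601) = 4.151819

4.1518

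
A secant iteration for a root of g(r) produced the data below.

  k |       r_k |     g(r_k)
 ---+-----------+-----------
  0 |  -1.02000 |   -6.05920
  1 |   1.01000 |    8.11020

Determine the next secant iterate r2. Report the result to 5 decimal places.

r2 = 1.01000 − 8.11020·(1.01000 − (-1.02000)) / (8.11020 − (-6.05920))
   = 1.01000 − (16.4637060)/(14.1694000) = -0.1519198

-0.15192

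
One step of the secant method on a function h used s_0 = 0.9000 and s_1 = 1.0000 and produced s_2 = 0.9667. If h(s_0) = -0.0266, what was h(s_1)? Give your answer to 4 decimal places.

0.0133

The secant line through (0.9000, -0.0266) and (1.0000, h(s_1)) crosses zero at s_2 = 0.9667.
So (0.9000, -0.0266), (1.0000, h(s_1)), (0.9667, 0) are collinear:
h(s_1) = -0.0266 · (1.0000 − 0.9667) / (0.9000 − 0.9667) = -0.0266 · (0.033300)/(-0.066700) = 0.013280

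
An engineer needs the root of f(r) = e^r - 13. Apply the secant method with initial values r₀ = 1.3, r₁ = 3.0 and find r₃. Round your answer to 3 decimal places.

f(1.3) = -9.33070, f(3.0) = 7.08554
r₂ = 3.00000 − 7.08554·(3.00000 − 1.30000) / (7.08554 − (-9.33070)) = 3.00000 − (12.04541)/(16.41624) = 2.26625
f(2.26625) = -3.35683
r₃ = 2.26625 − (-3.35683)·(2.26625 − 3.00000) / (-3.35683 − 7.08554) = 2.26625 − (2.46307)/(-10.44236) = 2.50212

2.502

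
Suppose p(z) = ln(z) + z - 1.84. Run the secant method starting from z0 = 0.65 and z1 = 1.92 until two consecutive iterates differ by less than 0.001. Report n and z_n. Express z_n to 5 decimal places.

p(0.65) = -1.6207829, p(1.92) = 0.7323252
z2 = 1.9200000 − 0.7323252·(1.2700000)/(2.3531081) = 1.5247555;  |Δ| = 0.3952445
p(1.5247555) = 0.1065896
z3 = 1.5247555 − 0.1065896·(-0.3952445)/(-0.6257356) = 1.4574284;  |Δ| = 0.0673271
p(1.4574284) = -0.0058980
z4 = 1.4574284 − (-0.0058980)·(-0.0673271)/(-0.1124876) = 1.4609586;  |Δ| = 0.0035301
p(1.4609586) = 0.0000514
z5 = 1.4609586 − 0.0000514·(0.0035301)/(0.0059494) = 1.4609281;  |Δ| = 0.0000305
|z5 − z4| = 0.0000305 < 0.001

n = 5, z_n = 1.46093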